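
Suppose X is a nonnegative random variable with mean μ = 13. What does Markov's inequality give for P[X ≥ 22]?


μ = E[X] = 13, a = 22.
Markov: P[X ≥ 22] ≤ μ/a = (13)/22 = 13/22.
Numerically: ≈ 0.590909.
(Since a = 22 > μ = 13.000000, the bound 13/22 is < 1 and informative.)

P[X ≥ 22] ≤ 13/22 ≈ 0.590909.


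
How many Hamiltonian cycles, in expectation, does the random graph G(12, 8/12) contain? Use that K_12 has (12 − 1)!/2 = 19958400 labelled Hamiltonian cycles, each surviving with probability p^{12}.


K_12 has (12 − 1)!/2 = 19958400 labelled Hamiltonian cycles.
For each such Hamiltonian cycle H, let X_H = 1 if all 12 edges of H are present in G. Then P[X_H = 1] = p^{12} = (2/3)^{12} = 4096/531441.
By linearity of expectation: E[X] = Σ_H E[X_H] = 19958400 · p^{12} = 19958400 · 4096/531441 = 1009254400/6561.
Numerically: E[X] ≈ 1.538e+05.

E[X] = 19958400 · (2/3)^{12} = 1009254400/6561 ≈ 1.538e+05.


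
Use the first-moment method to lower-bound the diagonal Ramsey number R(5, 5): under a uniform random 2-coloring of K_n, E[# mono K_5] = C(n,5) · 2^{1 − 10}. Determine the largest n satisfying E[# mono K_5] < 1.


We need C(n, 5) · 2^{1 − 10} < 1, i.e. C(n, 5) < 2^{10 − 1} = 512.
Check values of n near the boundary:
  n = 5: C(5, 5) = 1; 1 < 512? YES
  n = 6: C(6, 5) = 6; 6 < 512? YES
  n = 7: C(7, 5) = 21; 21 < 512? YES
  n = 8: C(8, 5) = 56; 56 < 512? YES
  n = 9: C(9, 5) = 126; 126 < 512? YES
  n = 10: C(10, 5) = 252; 252 < 512? YES
  n = 11: C(11, 5) = 462; 462 < 512? YES
  n = 12: C(12, 5) = 792; 792 < 512? NO
  n = 13: C(13, 5) = 1287; 1287 < 512? NO
  n = 14: C(14, 5) = 2002; 2002 < 512? NO
The largest n with C(n, 5) < 512 is n = 11 (where E[X] = 231/256 ≈ 0.902). Hence R(5, 5) > 11, i.e. R(5, 5) ≥ 12.

Largest n = 11; hence R(5, 5) > 11.


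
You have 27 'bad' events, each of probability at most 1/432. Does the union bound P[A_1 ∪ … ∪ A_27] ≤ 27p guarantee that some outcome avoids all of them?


Union bound: P[∪_{i=1}^{27} A_i] ≤ Σ_i P[A_i] ≤ 27·p = 27·(1/432) = 1/16.
Numerically: 1/16 ≈ 0.0625.
Is 1/16 < 1? YES.
Since P[∪ A_i] ≤ 1/16 < 1, the complement has P[∩ A_i^c] ≥ 1 − 1/16 = 15/16 > 0, so some outcome avoids every A_i.

27·p = 1/16 ≈ 0.0625; existence CERTIFIED by the union bound.


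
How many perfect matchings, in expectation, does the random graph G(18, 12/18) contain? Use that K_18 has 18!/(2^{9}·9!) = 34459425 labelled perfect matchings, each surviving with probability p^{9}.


K_18 has 18!/(2^{9}·9!) = 34459425 labelled perfect matchings.
For each such perfect matching H, let X_H = 1 if all 9 edges of H are present in G. Then P[X_H = 1] = p^{9} = (2/3)^{9} = 512/19683.
By linearity: E[X] = Σ_H E[X_H] = 34459425 · p^{9} = 34459425 · 512/19683 = 217817600/243.
Numerically: E[X] ≈ 8.9637e+05.

E[X] = 34459425 · (2/3)^{9} = 217817600/243 ≈ 8.9637e+05.


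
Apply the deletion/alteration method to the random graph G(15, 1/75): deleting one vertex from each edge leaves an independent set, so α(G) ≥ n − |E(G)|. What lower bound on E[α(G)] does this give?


E[|E(G)|] = C(15, 2)·p = 105 · (1/75) = 7/5.
E[α(G)] ≥ n − E[|E(G)|] = 15 − 7/5 = 68/5.
Numerically: ≈ 13.600.
(This is only a lower bound; the true E[α(G)] may be larger.)

E[α(G)] ≥ 68/5 ≈ 13.600.


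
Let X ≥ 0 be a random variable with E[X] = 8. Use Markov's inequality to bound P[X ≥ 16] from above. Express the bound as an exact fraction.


μ = E[X] = 8, a = 16.
Markov: P[X ≥ 16] ≤ μ/a = (8)/16 = 1/2.
Numerically: ≈ 0.500000.
(Since a = 16 > μ = 8.000000, the bound 1/2 is < 1 and informative.)

P[X ≥ 16] ≤ 1/2 ≈ 0.500000.


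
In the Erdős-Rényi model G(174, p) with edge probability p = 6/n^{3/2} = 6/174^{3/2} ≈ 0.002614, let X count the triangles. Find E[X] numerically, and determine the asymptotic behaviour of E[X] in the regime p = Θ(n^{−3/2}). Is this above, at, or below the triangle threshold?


Number of potential triangles: C(174, 3) = 862924.
Each occurs with probability p³ ≈ (0.002614)³ ≈ 1.786414e-08.
By linearity: E[X] = C(174, 3)·p³ ≈ 862924 · 1.786414e-08 ≈ 0.0154.
Since α = 3/2 > 1, p = c/n^{3/2} = o(1/n) is below the triangle threshold p ~ 1/n. Asymptotically E[X] ~ (c³/6)·n^{3(1−α)} = (6³/6)·n^{-1.5} → 0, so by Markov's inequality G has no triangles w.h.p.

E[X] ≈ 0.0154; in regime p = Θ(1/n^{3/2}) E[X] tends to 0 (below the triangle threshold p ~ 1/n).


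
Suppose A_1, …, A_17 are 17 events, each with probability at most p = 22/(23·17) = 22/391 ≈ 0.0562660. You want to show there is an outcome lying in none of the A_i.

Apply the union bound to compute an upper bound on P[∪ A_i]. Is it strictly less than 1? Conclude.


Union bound: P[∪_{i=1}^{17} A_i] ≤ Σ_i P[A_i] ≤ 17·p = 17·(22/391) = 22/23.
Numerically: 22/23 ≈ 0.9565217.
Is 22/23 < 1? YES.
Since P[∪ A_i] ≤ 22/23 < 1, the complement has P[∩ A_i^c] ≥ 1 − 22/23 = 1/23 > 0, so some outcome avoids every A_i.

17·p = 22/23 ≈ 0.9565217; existence CERTIFIED by the union bound.


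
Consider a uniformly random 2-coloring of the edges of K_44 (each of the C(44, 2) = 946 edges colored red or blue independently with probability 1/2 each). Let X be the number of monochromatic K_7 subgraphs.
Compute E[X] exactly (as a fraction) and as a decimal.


Let X = Σ_S X_S over the C(44, 7) = 38320568 subsets S of size 7, where X_S = 1 if the K_7 on S is monochromatic.
For a fixed S, the K_7 on S has C(7, 2) = 21 edges. P[all 21 edges red] = (1/2)^21, and likewise for blue, so P[monochromatic] = 2·(1/2)^21 = 2^{1 − 21} = 1/1048576.
By linearity of expectation: E[X] = C(44, 7) · 2^{1 − 21} = 38320568 · 1/1048576 = 4790071/131072.
Numerically: E[X] ≈ 36.545341.

E[X] = C(44,7)·2^(1−C(7,2)) = 4790071/131072 ≈ 36.545341.


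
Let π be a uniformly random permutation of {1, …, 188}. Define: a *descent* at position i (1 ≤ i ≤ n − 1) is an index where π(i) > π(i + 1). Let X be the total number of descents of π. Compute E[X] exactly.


Write X = Σ X_I over i = 1, …, 187, with X_I the indicator of one descent.
There are 187 indicators.
For each fixed i, the pair (π(i), π(i+1)) is a uniformly random ordered pair of distinct values from {1, …, 188}; by symmetry P[π(i) > π(i+1)] = 1/2.
By linearity: E[X] = 187 · (1/2) = (188 − 1) · (1/2) = 187/2 ≈ 93.500.

E[X] = 187/2 = 93.500.


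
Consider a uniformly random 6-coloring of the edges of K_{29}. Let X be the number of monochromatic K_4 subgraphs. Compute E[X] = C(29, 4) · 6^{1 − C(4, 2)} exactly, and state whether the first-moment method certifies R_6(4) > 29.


E[X] = C(29, 4) · 6^{1 − 6} = 23751 · 6^{−5} = 23751/7776.
As a reduced fraction: E[X] = 2639/864 ≈ 3.0544.
Is E[X] < 1? NO.
Since E[X] ≥ 1, the first-moment bound is inconclusive at n = 29; it does NOT by itself certify R_6(4) > 29.

E[X] = 2639/864 ≈ 3.0544; E[X] ≥ 1; first-moment method inconclusive here.


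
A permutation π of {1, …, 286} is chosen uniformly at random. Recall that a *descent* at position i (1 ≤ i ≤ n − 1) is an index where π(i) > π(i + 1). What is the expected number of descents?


Write X = Σ X_I over i = 1, …, 285, with X_I the indicator of one descent.
There are 285 indicators.
For each fixed i, the pair (π(i), π(i+1)) is a uniformly random ordered pair of distinct values from {1, …, 286}; by symmetry P[π(i) > π(i+1)] = 1/2.
By linearity: E[X] = 285 · (1/2) = (286 − 1) · (1/2) = 285/2 ≈ 142.500.

E[X] = 285/2 = 142.500.


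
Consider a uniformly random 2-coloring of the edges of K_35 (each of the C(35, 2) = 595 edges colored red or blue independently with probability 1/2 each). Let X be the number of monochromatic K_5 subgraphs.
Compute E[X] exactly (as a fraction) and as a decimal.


Let X = Σ_S X_S over the C(35, 5) = 324632 subsets S of size 5, where X_S = 1 if the K_5 on S is monochromatic.
For a fixed S, the K_5 on S has C(5, 2) = 10 edges. P[all 10 edges red] = (1/2)^10, and likewise for blue, so P[monochromatic] = 2·(1/2)^10 = 2^{1 − 10} = 1/512.
By linearity of expectation: E[X] = C(35, 5) · 2^{1 − 10} = 324632 · 1/512 = 40579/64.
Numerically: E[X] ≈ 634.0469.

E[X] = C(35,5)·2^(1−C(5,2)) = 40579/64 ≈ 634.0469.


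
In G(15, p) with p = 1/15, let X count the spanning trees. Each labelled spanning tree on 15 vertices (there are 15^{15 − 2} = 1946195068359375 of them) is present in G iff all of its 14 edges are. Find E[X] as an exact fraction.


K_15 has 15^{15 − 2} = 1946195068359375 labelled spanning trees.
For each such spanning tree H, let X_H = 1 if all 14 edges of H are present in G. Then P[X_H = 1] = p^{14} = (1/15)^{14} = 1/29192926025390625.
Summing the indicators: E[X] = Σ_H E[X_H] = 1946195068359375 · p^{14} = 1946195068359375 · 1/29192926025390625 = 1/15.
Numerically: E[X] ≈ 0.0667.

E[X] = 1946195068359375 · (1/15)^{14} = 1/15 ≈ 0.0667.


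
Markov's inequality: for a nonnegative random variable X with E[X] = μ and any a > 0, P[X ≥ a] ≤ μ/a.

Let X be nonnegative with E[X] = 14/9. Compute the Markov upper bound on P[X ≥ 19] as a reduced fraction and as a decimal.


μ = E[X] = 14/9, a = 19.
Markov: P[X ≥ 19] ≤ μ/a = (14/9)/19 = 14/171.
Numerically: ≈ 0.082.
(Since a = 19 > μ = 1.556, the bound 14/171 is < 1 and informative.)

P[X ≥ 19] ≤ 14/171 ≈ 0.082.


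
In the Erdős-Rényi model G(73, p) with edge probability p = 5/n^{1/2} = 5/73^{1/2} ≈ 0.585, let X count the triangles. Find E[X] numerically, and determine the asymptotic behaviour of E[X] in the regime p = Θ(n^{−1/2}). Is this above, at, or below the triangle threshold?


Number of potential triangles: C(73, 3) = 62196.
Each occurs with probability p³ ≈ (0.585)³ ≈ 2.00413e-01.
By linearity: E[X] = C(73, 3)·p³ ≈ 62196 · 2.00413e-01 ≈ 12464.882.
Since α = 1/2 < 1, p = c/n^{1/2} ≫ 1/n is above the triangle threshold p ~ 1/n. Asymptotically E[X] ~ (c³/6)·n^{3(1−α)} = (5³/6)·n^{1.5} → ∞; triangles are abundant w.h.p.

E[X] ≈ 12464.882; in regime p = Θ(1/n^{1/2}) E[X] diverges (above the triangle threshold p ~ 1/n).


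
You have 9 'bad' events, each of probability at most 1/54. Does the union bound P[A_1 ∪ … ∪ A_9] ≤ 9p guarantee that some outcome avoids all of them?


Union bound: P[∪_{i=1}^{9} A_i] ≤ Σ_i P[A_i] ≤ 9·p = 9·(1/54) = 1/6.
Numerically: 1/6 ≈ 0.1666667.
Is 1/6 < 1? YES.
Since P[∪ A_i] ≤ 1/6 < 1, the complement has P[∩ A_i^c] ≥ 1 − 1/6 = 5/6 > 0, so some outcome avoids every A_i.

9·p = 1/6 ≈ 0.1666667; existence CERTIFIED by the union bound.


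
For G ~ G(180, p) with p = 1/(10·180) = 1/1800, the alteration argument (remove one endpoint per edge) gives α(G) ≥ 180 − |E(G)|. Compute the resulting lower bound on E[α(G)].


E[|E(G)|] = C(180, 2)·p = 16110 · (1/1800) = 179/20.
E[α(G)] ≥ n − E[|E(G)|] = 180 − 179/20 = 3421/20.
Numerically: ≈ 171.050000.
(This is only a lower bound; the true E[α(G)] may be larger.)

E[α(G)] ≥ 3421/20 ≈ 171.050000.


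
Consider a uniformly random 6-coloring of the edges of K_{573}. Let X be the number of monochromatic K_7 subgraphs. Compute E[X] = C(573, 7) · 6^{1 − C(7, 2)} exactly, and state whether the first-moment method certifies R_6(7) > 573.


E[X] = C(573, 7) · 6^{1 − 21} = 3878597732564412 · 6^{−20} = 3878597732564412/3656158440062976.
As a reduced fraction: E[X] = 11970980656063/11284439629824 ≈ 1.061.
Is E[X] < 1? NO.
Since E[X] ≥ 1, the first-moment bound is inconclusive at n = 573; it does NOT by itself certify R_6(7) > 573.

E[X] = 11970980656063/11284439629824 ≈ 1.061; E[X] ≥ 1; first-moment method inconclusive here.


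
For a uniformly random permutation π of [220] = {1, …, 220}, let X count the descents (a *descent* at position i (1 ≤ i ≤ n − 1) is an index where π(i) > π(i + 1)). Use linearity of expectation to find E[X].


Write X = Σ X_I over i = 1, …, 219, with X_I the indicator of one descent.
There are 219 indicators.
For each fixed i, the pair (π(i), π(i+1)) is a uniformly random ordered pair of distinct values from {1, …, 220}; by symmetry P[π(i) > π(i+1)] = 1/2.
By linearity: E[X] = 219 · (1/2) = (220 − 1) · (1/2) = 219/2 ≈ 109.50000.

E[X] = 219/2 = 109.50000.


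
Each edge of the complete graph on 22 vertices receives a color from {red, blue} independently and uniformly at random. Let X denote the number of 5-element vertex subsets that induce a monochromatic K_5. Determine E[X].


Let X = Σ_S X_S over the C(22, 5) = 26334 subsets S of size 5, where X_S = 1 if the K_5 on S is monochromatic.
For a fixed S, the K_5 on S has C(5, 2) = 10 edges. P[all 10 edges red] = (1/2)^10, and likewise for blue, so P[monochromatic] = 2·(1/2)^10 = 2^{1 − 10} = 1/512.
Summing: E[X] = C(22, 5) · 2^{1 − 10} = 26334 · 1/512 = 13167/256.
Numerically: E[X] ≈ 51.434.

E[X] = C(22,5)·2^(1−C(5,2)) = 13167/256 ≈ 51.434.


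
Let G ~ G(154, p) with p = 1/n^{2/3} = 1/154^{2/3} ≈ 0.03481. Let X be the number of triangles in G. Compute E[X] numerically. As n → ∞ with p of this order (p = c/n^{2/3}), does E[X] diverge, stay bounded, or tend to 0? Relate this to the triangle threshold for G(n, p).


Number of potential triangles: C(154, 3) = 596904.
Each occurs with probability p³ ≈ (0.03481)³ ≈ 4.216563e-05.
By linearity: E[X] = C(154, 3)·p³ ≈ 596904 · 4.216563e-05 ≈ 25.1688.
Since α = 2/3 < 1, p = c/n^{2/3} ≫ 1/n is above the triangle threshold p ~ 1/n. Asymptotically E[X] ~ (c³/6)·n^{3(1−α)} = (1³/6)·n^{1} → ∞; triangles are abundant w.h.p.

E[X] ≈ 25.1688; in regime p = Θ(1/n^{2/3}) E[X] diverges (above the triangle threshold p ~ 1/n).


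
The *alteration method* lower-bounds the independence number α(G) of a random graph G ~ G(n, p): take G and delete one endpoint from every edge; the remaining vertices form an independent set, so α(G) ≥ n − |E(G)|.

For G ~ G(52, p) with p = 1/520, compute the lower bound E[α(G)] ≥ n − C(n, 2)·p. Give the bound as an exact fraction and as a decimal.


E[|E(G)|] = C(52, 2)·p = 1326 · (1/520) = 51/20.
E[α(G)] ≥ n − E[|E(G)|] = 52 − 51/20 = 989/20.
Numerically: ≈ 49.450.
(This is only a lower bound; the true E[α(G)] may be larger.)

E[α(G)] ≥ 989/20 ≈ 49.450.


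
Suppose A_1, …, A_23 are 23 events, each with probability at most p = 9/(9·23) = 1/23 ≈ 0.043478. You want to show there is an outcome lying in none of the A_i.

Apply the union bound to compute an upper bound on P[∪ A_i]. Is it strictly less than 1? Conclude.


Union bound: P[∪_{i=1}^{23} A_i] ≤ Σ_i P[A_i] ≤ 23·p = 23·(1/23) = 1.
Numerically: 1 ≈ 1.000000.
Is 1 < 1? NO.
Since the bound 1 is ≥ 1, the union bound is uninformative here; it does NOT by itself certify existence.

23·p = 1 ≈ 1.000000; existence NOT certified by the union bound.


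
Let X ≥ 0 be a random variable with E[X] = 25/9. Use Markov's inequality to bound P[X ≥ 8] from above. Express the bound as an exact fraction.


μ = E[X] = 25/9, a = 8.
Markov: P[X ≥ 8] ≤ μ/a = (25/9)/8 = 25/72.
Numerically: ≈ 0.347222.
(Since a = 8 > μ = 2.777778, the bound 25/72 is < 1 and informative.)

P[X ≥ 8] ≤ 25/72 ≈ 0.347222.


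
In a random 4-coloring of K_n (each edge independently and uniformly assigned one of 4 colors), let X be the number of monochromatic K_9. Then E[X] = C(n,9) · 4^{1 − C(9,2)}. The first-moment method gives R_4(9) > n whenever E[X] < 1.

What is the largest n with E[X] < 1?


We need C(n, 9) · 4^{1 − 36} < 1, i.e. C(n, 9) < 4^{36 − 1} = 1180591620717411303424.
Check values of n near the boundary:
  n = 909: C(909, 9) = 1122169012923711463931; 1122169012923711463931 < 1180591620717411303424? YES
  n = 910: C(910, 9) = 1133378248346922788210; 1133378248346922788210 < 1180591620717411303424? YES
  n = 911: C(911, 9) = 1144686900492291197405; 1144686900492291197405 < 1180591620717411303424? YES
  n = 912: C(912, 9) = 1156095740032081475120; 1156095740032081475120 < 1180591620717411303424? YES
  n = 913: C(913, 9) = 1167605542753639808390; 1167605542753639808390 < 1180591620717411303424? YES
  n = 914: C(914, 9) = 1179217089587653905932; 1179217089587653905932 < 1180591620717411303424? YES
  n = 915: C(915, 9) = 1190931166636537885130; 1190931166636537885130 < 1180591620717411303424? NO
The largest n with C(n, 9) < 1180591620717411303424 is n = 914 (where E[X] = 294804272396913476483/295147905179352825856 ≈ 0.999). Hence R_4(9) > 914, i.e. R_4(9) ≥ 915.

Largest n = 914; hence R_4(9) > 914.


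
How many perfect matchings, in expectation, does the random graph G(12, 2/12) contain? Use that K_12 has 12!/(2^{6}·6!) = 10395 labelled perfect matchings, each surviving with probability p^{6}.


K_12 has 12!/(2^{6}·6!) = 10395 labelled perfect matchings.
For each such perfect matching H, let X_H = 1 if all 6 edges of H are present in G. Then P[X_H = 1] = p^{6} = (1/6)^{6} = 1/46656.
By linearity: E[X] = Σ_H E[X_H] = 10395 · p^{6} = 10395 · 1/46656 = 385/1728.
Numerically: E[X] ≈ 0.2228.

E[X] = 10395 · (1/6)^{6} = 385/1728 ≈ 0.2228.


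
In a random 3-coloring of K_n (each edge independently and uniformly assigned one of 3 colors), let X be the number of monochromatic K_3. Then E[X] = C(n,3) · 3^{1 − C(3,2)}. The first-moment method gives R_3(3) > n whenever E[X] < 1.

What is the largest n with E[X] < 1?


We need C(n, 3) · 3^{1 − 3} < 1, i.e. C(n, 3) < 3^{3 − 1} = 9.
Check values of n near the boundary:
  n = 3: C(3, 3) = 1; 1 < 9? YES
  n = 4: C(4, 3) = 4; 4 < 9? YES
  n = 5: C(5, 3) = 10; 10 < 9? NO
  n = 6: C(6, 3) = 20; 20 < 9? NO
  n = 7: C(7, 3) = 35; 35 < 9? NO
The largest n with C(n, 3) < 9 is n = 4 (where E[X] = 4/9 ≈ 0.44444). Hence R_3(3) > 4, i.e. R_3(3) ≥ 5.

Largest n = 4; hence R_3(3) > 4.


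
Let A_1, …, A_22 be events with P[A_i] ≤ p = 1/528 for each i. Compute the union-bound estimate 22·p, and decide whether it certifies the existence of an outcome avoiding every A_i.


Union bound: P[∪_{i=1}^{22} A_i] ≤ Σ_i P[A_i] ≤ 22·p = 22·(1/528) = 1/24.
Numerically: 1/24 ≈ 0.04167.
Is 1/24 < 1? YES.
Since P[∪ A_i] ≤ 1/24 < 1, the complement has P[∩ A_i^c] ≥ 1 − 1/24 = 23/24 > 0, so some outcome avoids every A_i.

22·p = 1/24 ≈ 0.04167; existence CERTIFIED by the union bound.


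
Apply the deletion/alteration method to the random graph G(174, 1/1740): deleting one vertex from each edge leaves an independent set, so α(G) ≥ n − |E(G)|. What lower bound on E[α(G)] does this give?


E[|E(G)|] = C(174, 2)·p = 15051 · (1/1740) = 173/20.
E[α(G)] ≥ n − E[|E(G)|] = 174 − 173/20 = 3307/20.
Numerically: ≈ 165.350.
(This is only a lower bound; the true E[α(G)] may be larger.)

E[α(G)] ≥ 3307/20 ≈ 165.350.


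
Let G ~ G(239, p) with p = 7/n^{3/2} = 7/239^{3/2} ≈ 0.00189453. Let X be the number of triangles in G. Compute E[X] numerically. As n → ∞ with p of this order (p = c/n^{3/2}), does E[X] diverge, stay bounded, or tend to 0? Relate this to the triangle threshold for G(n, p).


Number of potential triangles: C(239, 3) = 2246839.
Each occurs with probability p³ ≈ (0.00189453)³ ≈ 6.79991628e-09.
By linearity: E[X] = C(239, 3)·p³ ≈ 2246839 · 6.79991628e-09 ≈ 0.015278.
Since α = 3/2 > 1, p = c/n^{3/2} = o(1/n) is below the triangle threshold p ~ 1/n. Asymptotically E[X] ~ (c³/6)·n^{3(1−α)} = (7³/6)·n^{-1.5} → 0, so by Markov's inequality G has no triangles w.h.p.

E[X] ≈ 0.015278; in regime p = Θ(1/n^{3/2}) E[X] tends to 0 (below the triangle threshold p ~ 1/n).


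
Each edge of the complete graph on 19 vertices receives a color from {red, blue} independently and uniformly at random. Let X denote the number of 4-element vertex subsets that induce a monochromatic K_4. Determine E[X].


Let X = Σ_S X_S over the C(19, 4) = 3876 subsets S of size 4, where X_S = 1 if the K_4 on S is monochromatic.
For a fixed S, the K_4 on S has C(4, 2) = 6 edges. P[all 6 edges red] = (1/2)^6, and likewise for blue, so P[monochromatic] = 2·(1/2)^6 = 2^{1 − 6} = 1/32.
By linearity: E[X] = C(19, 4) · 2^{1 − 6} = 3876 · 1/32 = 969/8.
Numerically: E[X] ≈ 121.1250.

E[X] = C(19,4)·2^(1−C(4,2)) = 969/8 ≈ 121.1250.


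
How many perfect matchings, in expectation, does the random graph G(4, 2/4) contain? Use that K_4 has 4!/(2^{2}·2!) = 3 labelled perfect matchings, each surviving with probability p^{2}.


K_4 has 4!/(2^{2}·2!) = 3 labelled perfect matchings.
For each such perfect matching H, let X_H = 1 if all 2 edges of H are present in G. Then P[X_H = 1] = p^{2} = (1/2)^{2} = 1/4.
By linearity: E[X] = Σ_H E[X_H] = 3 · p^{2} = 3 · 1/4 = 3/4.
Numerically: E[X] ≈ 0.75.

E[X] = 3 · (1/2)^{2} = 3/4 ≈ 0.75.


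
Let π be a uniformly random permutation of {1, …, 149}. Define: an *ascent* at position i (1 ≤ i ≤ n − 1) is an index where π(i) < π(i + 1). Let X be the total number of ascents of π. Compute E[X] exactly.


Write X = Σ X_I over i = 1, …, 148, with X_I the indicator of one ascent.
There are 148 indicators.
For each fixed i, the pair (π(i), π(i+1)) is a uniformly random ordered pair of distinct values from {1, …, 149}; by symmetry P[π(i) < π(i+1)] = 1/2.
By linearity: E[X] = 148 · (1/2) = (149 − 1) · (1/2) = 74 ≈ 74.00000.

E[X] = 74 = 74.00000.


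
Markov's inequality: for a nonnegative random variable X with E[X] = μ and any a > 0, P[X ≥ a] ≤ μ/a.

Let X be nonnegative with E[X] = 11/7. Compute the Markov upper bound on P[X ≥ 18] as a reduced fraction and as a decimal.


μ = E[X] = 11/7, a = 18.
Markov: P[X ≥ 18] ≤ μ/a = (11/7)/18 = 11/126.
Numerically: ≈ 0.087302.
(Since a = 18 > μ = 1.571429, the bound 11/126 is < 1 and informative.)

P[X ≥ 18] ≤ 11/126 ≈ 0.087302.


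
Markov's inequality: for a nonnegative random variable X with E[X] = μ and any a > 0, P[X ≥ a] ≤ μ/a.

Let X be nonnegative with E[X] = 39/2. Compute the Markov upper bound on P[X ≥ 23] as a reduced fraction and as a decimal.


μ = E[X] = 39/2, a = 23.
Markov: P[X ≥ 23] ≤ μ/a = (39/2)/23 = 39/46.
Numerically: ≈ 0.84783.
(Since a = 23 > μ = 19.50000, the bound 39/46 is < 1 and informative.)

P[X ≥ 23] ≤ 39/46 ≈ 0.84783.


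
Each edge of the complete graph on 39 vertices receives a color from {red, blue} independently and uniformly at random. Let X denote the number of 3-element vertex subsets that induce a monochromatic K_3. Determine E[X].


Let X = Σ_S X_S over the C(39, 3) = 9139 subsets S of size 3, where X_S = 1 if the K_3 on S is monochromatic.
For a fixed S, the K_3 on S has C(3, 2) = 3 edges. P[all 3 edges red] = (1/2)^3, and likewise for blue, so P[monochromatic] = 2·(1/2)^3 = 2^{1 − 3} = 1/4.
By linearity of expectation: E[X] = C(39, 3) · 2^{1 − 3} = 9139 · 1/4 = 9139/4.
Numerically: E[X] ≈ 2284.750000.

E[X] = C(39,3)·2^(1−C(3,2)) = 9139/4 ≈ 2284.750000.


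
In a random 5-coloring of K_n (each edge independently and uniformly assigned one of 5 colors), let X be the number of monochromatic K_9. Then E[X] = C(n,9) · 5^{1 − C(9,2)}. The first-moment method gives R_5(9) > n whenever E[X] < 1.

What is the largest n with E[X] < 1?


We need C(n, 9) · 5^{1 − 36} < 1, i.e. C(n, 9) < 5^{36 − 1} = 2910383045673370361328125.
Check values of n near the boundary:
  n = 2169: C(2169, 9) = 2879753360044504243499683; 2879753360044504243499683 < 2910383045673370361328125? YES
  n = 2170: C(2170, 9) = 2891746779868845075610510; 2891746779868845075610510 < 2910383045673370361328125? YES
  n = 2171: C(2171, 9) = 2903784578674959601827205; 2903784578674959601827205 < 2910383045673370361328125? YES
  n = 2172: C(2172, 9) = 2915866900084148060642020; 2915866900084148060642020 < 2910383045673370361328125? NO
The largest n with C(n, 9) < 2910383045673370361328125 is n = 2171 (where E[X] = 580756915734991920365441/582076609134674072265625 ≈ 0.99773). Hence R_5(9) > 2171, i.e. R_5(9) ≥ 2172.

Largest n = 2171; hence R_5(9) > 2171.


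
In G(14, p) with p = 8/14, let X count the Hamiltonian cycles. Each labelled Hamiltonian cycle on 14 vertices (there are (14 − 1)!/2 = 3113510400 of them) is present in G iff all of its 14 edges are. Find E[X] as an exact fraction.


K_14 has (14 − 1)!/2 = 3113510400 labelled Hamiltonian cycles.
For each such Hamiltonian cycle H, let X_H = 1 if all 14 edges of H are present in G. Then P[X_H = 1] = p^{14} = (4/7)^{14} = 268435456/678223072849.
By linearity of expectation: E[X] = Σ_H E[X_H] = 3113510400 · p^{14} = 3113510400 · 268435456/678223072849 = 119396654854963200/96889010407.
Numerically: E[X] ≈ 1.2323e+06.

E[X] = 3113510400 · (4/7)^{14} = 119396654854963200/96889010407 ≈ 1.2323e+06.


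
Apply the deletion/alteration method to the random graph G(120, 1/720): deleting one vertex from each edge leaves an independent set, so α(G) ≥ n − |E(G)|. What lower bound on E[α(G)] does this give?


E[|E(G)|] = C(120, 2)·p = 7140 · (1/720) = 119/12.
E[α(G)] ≥ n − E[|E(G)|] = 120 − 119/12 = 1321/12.
Numerically: ≈ 110.083333.
(This is only a lower bound; the true E[α(G)] may be larger.)

E[α(G)] ≥ 1321/12 ≈ 110.083333.


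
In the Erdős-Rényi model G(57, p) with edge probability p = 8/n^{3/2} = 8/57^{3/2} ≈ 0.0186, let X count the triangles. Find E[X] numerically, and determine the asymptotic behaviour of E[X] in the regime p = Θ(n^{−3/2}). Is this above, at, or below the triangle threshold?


Number of potential triangles: C(57, 3) = 29260.
Each occurs with probability p³ ≈ (0.0186)³ ≈ 6.42441e-06.
By linearity: E[X] = C(57, 3)·p³ ≈ 29260 · 6.42441e-06 ≈ 0.188.
Since α = 3/2 > 1, p = c/n^{3/2} = o(1/n) is below the triangle threshold p ~ 1/n. Asymptotically E[X] ~ (c³/6)·n^{3(1−α)} = (8³/6)·n^{-1.5} → 0, so by Markov's inequality G has no triangles w.h.p.

E[X] ≈ 0.188; in regime p = Θ(1/n^{3/2}) E[X] tends to 0 (below the triangle threshold p ~ 1/n).


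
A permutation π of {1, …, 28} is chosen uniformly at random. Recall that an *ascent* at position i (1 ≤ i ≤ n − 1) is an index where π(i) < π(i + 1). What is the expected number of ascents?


Write X = Σ X_I over i = 1, …, 27, with X_I the indicator of one ascent.
There are 27 indicators.
For each fixed i, the pair (π(i), π(i+1)) is a uniformly random ordered pair of distinct values from {1, …, 28}; by symmetry P[π(i) < π(i+1)] = 1/2.
By linearity: E[X] = 27 · (1/2) = (28 − 1) · (1/2) = 27/2 ≈ 13.5000.

E[X] = 27/2 = 13.5000.


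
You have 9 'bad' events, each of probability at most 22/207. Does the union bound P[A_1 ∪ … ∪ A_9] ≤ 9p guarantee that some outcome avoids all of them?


Union bound: P[∪_{i=1}^{9} A_i] ≤ Σ_i P[A_i] ≤ 9·p = 9·(22/207) = 22/23.
Numerically: 22/23 ≈ 0.9565217.
Is 22/23 < 1? YES.
Since P[∪ A_i] ≤ 22/23 < 1, the complement has P[∩ A_i^c] ≥ 1 − 22/23 = 1/23 > 0, so some outcome avoids every A_i.

9·p = 22/23 ≈ 0.9565217; existence CERTIFIED by the union bound.


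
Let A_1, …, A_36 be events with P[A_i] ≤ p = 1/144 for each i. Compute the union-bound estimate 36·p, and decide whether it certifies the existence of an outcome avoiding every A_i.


Union bound: P[∪_{i=1}^{36} A_i] ≤ Σ_i P[A_i] ≤ 36·p = 36·(1/144) = 1/4.
Numerically: 1/4 ≈ 0.250000.
Is 1/4 < 1? YES.
Since P[∪ A_i] ≤ 1/4 < 1, the complement has P[∩ A_i^c] ≥ 1 − 1/4 = 3/4 > 0, so some outcome avoids every A_i.

36·p = 1/4 ≈ 0.250000; existence CERTIFIED by the union bound.


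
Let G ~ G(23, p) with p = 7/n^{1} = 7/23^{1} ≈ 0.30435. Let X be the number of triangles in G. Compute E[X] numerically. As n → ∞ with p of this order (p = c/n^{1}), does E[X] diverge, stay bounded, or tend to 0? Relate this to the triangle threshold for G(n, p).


Number of potential triangles: C(23, 3) = 1771.
Each occurs with probability p³ ≈ (0.30435)³ ≈ 2.8191008e-02.
By linearity: E[X] = C(23, 3)·p³ ≈ 1771 · 2.8191008e-02 ≈ 49.92628.
Here α = 1, so p = 7/n is exactly at the triangle threshold p ~ 1/n. Asymptotically E[X] → c³/6 = 7³/6 = 343/6 ≈ 57.16667, a bounded constant. In this regime the triangle count is asymptotically Poisson(c³/6).

E[X] ≈ 49.92628; in regime p = Θ(1/n^{1}) E[X] stays bounded (at the triangle threshold p ~ 1/n).


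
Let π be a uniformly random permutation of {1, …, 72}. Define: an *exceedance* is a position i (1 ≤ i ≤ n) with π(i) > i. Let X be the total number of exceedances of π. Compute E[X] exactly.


Write X = Σ_{i=1}^{72} X_i, where X_i = 1_{π(i) > i}.
For each fixed i, π(i) is uniform over {1, …, 72} (marginal of a uniform permutation), so P[π(i) > i] = (n − i)/n. Summing: Σ_{i=1}^{72} (n − i)/n = (0 + 1 + … + 71)/72 = 72(72 − 1)/(2·72) = (72 − 1)/2.
Hence E[X] = Σ_{i=1}^{72} (72 − i)/72 = 71/2 ≈ 35.5000.

E[X] = 71/2 = 35.5000.


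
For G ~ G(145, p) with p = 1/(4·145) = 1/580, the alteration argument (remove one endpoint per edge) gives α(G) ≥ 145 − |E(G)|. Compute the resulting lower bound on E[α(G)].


E[|E(G)|] = C(145, 2)·p = 10440 · (1/580) = 18.
E[α(G)] ≥ n − E[|E(G)|] = 145 − 18 = 127.
Numerically: ≈ 127.000000.
(This is only a lower bound; the true E[α(G)] may be larger.)

E[α(G)] ≥ 127 ≈ 127.000000.


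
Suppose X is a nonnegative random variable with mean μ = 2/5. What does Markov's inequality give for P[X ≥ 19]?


μ = E[X] = 2/5, a = 19.
Markov: P[X ≥ 19] ≤ μ/a = (2/5)/19 = 2/95.
Numerically: ≈ 0.0211.
(Since a = 19 > μ = 0.4000, the bound 2/95 is < 1 and informative.)

P[X ≥ 19] ≤ 2/95 ≈ 0.0211.


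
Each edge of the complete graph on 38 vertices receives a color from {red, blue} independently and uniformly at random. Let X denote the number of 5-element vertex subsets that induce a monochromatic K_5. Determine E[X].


Let X = Σ_S X_S over the C(38, 5) = 501942 subsets S of size 5, where X_S = 1 if the K_5 on S is monochromatic.
For a fixed S, the K_5 on S has C(5, 2) = 10 edges. P[all 10 edges red] = (1/2)^10, and likewise for blue, so P[monochromatic] = 2·(1/2)^10 = 2^{1 − 10} = 1/512.
By linearity of expectation: E[X] = C(38, 5) · 2^{1 − 10} = 501942 · 1/512 = 250971/256.
Numerically: E[X] ≈ 980.35547.

E[X] = C(38,5)·2^(1−C(5,2)) = 250971/256 ≈ 980.35547.


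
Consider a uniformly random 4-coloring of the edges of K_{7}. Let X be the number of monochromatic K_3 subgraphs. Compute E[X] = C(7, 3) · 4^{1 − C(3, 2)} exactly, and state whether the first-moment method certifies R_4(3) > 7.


E[X] = C(7, 3) · 4^{1 − 3} = 35 · 4^{−2} = 35/16.
As a reduced fraction: E[X] = 35/16 ≈ 2.18750.
Is E[X] < 1? NO.
Since E[X] ≥ 1, the first-moment bound is inconclusive at n = 7; it does NOT by itself certify R_4(3) > 7.

E[X] = 35/16 ≈ 2.18750; E[X] ≥ 1; first-moment method inconclusive here.


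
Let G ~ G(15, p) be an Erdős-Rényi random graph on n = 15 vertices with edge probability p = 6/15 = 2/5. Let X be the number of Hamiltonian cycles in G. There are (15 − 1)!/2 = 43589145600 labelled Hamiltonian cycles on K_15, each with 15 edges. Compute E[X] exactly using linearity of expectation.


K_15 has (15 − 1)!/2 = 43589145600 labelled Hamiltonian cycles.
For each such Hamiltonian cycle H, let X_H = 1 if all 15 edges of H are present in G. Then P[X_H = 1] = p^{15} = (2/5)^{15} = 32768/30517578125.
Summing the indicators: E[X] = Σ_H E[X_H] = 43589145600 · p^{15} = 43589145600 · 32768/30517578125 = 57133164920832/1220703125.
Numerically: E[X] ≈ 46803.5.

E[X] = 43589145600 · (2/5)^{15} = 57133164920832/1220703125 ≈ 46803.5.


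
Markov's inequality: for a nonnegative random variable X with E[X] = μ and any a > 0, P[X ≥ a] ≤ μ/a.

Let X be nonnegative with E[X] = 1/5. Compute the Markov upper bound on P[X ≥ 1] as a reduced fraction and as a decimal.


μ = E[X] = 1/5, a = 1.
Markov: P[X ≥ 1] ≤ μ/a = (1/5)/1 = 1/5.
Numerically: ≈ 0.2000.
(Since a = 1 > μ = 0.2000, the bound 1/5 is < 1 and informative.)

P[X ≥ 1] ≤ 1/5 ≈ 0.2000.


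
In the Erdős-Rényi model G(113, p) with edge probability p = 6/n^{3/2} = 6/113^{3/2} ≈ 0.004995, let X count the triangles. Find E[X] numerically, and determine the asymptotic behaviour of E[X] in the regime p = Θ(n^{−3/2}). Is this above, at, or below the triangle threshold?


Number of potential triangles: C(113, 3) = 234136.
Each occurs with probability p³ ≈ (0.004995)³ ≈ 1.246237e-07.
By linearity: E[X] = C(113, 3)·p³ ≈ 234136 · 1.246237e-07 ≈ 0.0292.
Since α = 3/2 > 1, p = c/n^{3/2} = o(1/n) is below the triangle threshold p ~ 1/n. Asymptotically E[X] ~ (c³/6)·n^{3(1−α)} = (6³/6)·n^{-1.5} → 0, so by Markov's inequality G has no triangles w.h.p.

E[X] ≈ 0.0292; in regime p = Θ(1/n^{3/2}) E[X] tends to 0 (below the triangle threshold p ~ 1/n).


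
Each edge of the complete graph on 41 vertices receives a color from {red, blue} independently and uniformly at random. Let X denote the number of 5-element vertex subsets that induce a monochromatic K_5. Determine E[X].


Let X = Σ_S X_S over the C(41, 5) = 749398 subsets S of size 5, where X_S = 1 if the K_5 on S is monochromatic.
For a fixed S, the K_5 on S has C(5, 2) = 10 edges. P[all 10 edges red] = (1/2)^10, and likewise for blue, so P[monochromatic] = 2·(1/2)^10 = 2^{1 − 10} = 1/512.
By linearity of expectation: E[X] = C(41, 5) · 2^{1 − 10} = 749398 · 1/512 = 374699/256.
Numerically: E[X] ≈ 1463.6680.

E[X] = C(41,5)·2^(1−C(5,2)) = 374699/256 ≈ 1463.6680.


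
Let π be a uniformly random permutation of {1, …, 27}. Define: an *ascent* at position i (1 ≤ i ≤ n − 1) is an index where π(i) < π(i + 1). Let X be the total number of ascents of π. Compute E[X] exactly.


Write X = Σ X_I over i = 1, …, 26, with X_I the indicator of one ascent.
There are 26 indicators.
For each fixed i, the pair (π(i), π(i+1)) is a uniformly random ordered pair of distinct values from {1, …, 27}; by symmetry P[π(i) < π(i+1)] = 1/2.
By linearity: E[X] = 26 · (1/2) = (27 − 1) · (1/2) = 13 ≈ 13.0000.

E[X] = 13 = 13.0000.


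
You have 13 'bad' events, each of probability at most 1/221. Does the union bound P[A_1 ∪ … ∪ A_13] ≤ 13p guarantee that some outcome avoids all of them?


Union bound: P[∪_{i=1}^{13} A_i] ≤ Σ_i P[A_i] ≤ 13·p = 13·(1/221) = 1/17.
Numerically: 1/17 ≈ 0.058824.
Is 1/17 < 1? YES.
Since P[∪ A_i] ≤ 1/17 < 1, the complement has P[∩ A_i^c] ≥ 1 − 1/17 = 16/17 > 0, so some outcome avoids every A_i.

13·p = 1/17 ≈ 0.058824; existence CERTIFIED by the union bound.


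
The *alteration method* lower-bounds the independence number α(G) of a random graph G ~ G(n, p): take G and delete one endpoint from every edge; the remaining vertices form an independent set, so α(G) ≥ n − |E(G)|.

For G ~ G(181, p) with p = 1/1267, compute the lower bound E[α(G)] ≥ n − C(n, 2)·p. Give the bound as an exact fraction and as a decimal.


E[|E(G)|] = C(181, 2)·p = 16290 · (1/1267) = 90/7.
E[α(G)] ≥ n − E[|E(G)|] = 181 − 90/7 = 1177/7.
Numerically: ≈ 168.142857.
(This is only a lower bound; the true E[α(G)] may be larger.)

E[α(G)] ≥ 1177/7 ≈ 168.142857.


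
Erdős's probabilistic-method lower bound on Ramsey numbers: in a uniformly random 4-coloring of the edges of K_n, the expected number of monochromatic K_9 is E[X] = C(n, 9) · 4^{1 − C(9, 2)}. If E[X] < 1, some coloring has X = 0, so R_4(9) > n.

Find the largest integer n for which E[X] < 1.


We need C(n, 9) · 4^{1 − 36} < 1, i.e. C(n, 9) < 4^{36 − 1} = 1180591620717411303424.
Check values of n near the boundary:
  n = 909: C(909, 9) = 1122169012923711463931; 1122169012923711463931 < 1180591620717411303424? YES
  n = 910: C(910, 9) = 1133378248346922788210; 1133378248346922788210 < 1180591620717411303424? YES
  n = 911: C(911, 9) = 1144686900492291197405; 1144686900492291197405 < 1180591620717411303424? YES
  n = 912: C(912, 9) = 1156095740032081475120; 1156095740032081475120 < 1180591620717411303424? YES
  n = 913: C(913, 9) = 1167605542753639808390; 1167605542753639808390 < 1180591620717411303424? YES
  n = 914: C(914, 9) = 1179217089587653905932; 1179217089587653905932 < 1180591620717411303424? YES
  n = 915: C(915, 9) = 1190931166636537885130; 1190931166636537885130 < 1180591620717411303424? NO
The largest n with C(n, 9) < 1180591620717411303424 is n = 914 (where E[X] = 294804272396913476483/295147905179352825856 ≈ 0.999). Hence R_4(9) > 914, i.e. R_4(9) ≥ 915.

Largest n = 914; hence R_4(9) > 914.


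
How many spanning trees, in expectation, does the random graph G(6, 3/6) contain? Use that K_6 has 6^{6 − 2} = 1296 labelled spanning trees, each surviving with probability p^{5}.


K_6 has 6^{6 − 2} = 1296 labelled spanning trees.
For each such spanning tree H, let X_H = 1 if all 5 edges of H are present in G. Then P[X_H = 1] = p^{5} = (1/2)^{5} = 1/32.
By linearity: E[X] = Σ_H E[X_H] = 1296 · p^{5} = 1296 · 1/32 = 81/2.
Numerically: E[X] ≈ 40.5.

E[X] = 1296 · (1/2)^{5} = 81/2 ≈ 40.5.


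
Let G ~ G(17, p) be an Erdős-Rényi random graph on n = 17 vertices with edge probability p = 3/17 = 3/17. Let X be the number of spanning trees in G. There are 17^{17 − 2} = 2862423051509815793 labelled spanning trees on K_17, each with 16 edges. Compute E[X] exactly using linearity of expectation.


K_17 has 17^{17 − 2} = 2862423051509815793 labelled spanning trees.
For each such spanning tree H, let X_H = 1 if all 16 edges of H are present in G. Then P[X_H = 1] = p^{16} = (3/17)^{16} = 43046721/48661191875666868481.
Summing the indicators: E[X] = Σ_H E[X_H] = 2862423051509815793 · p^{16} = 2862423051509815793 · 43046721/48661191875666868481 = 43046721/17.
Numerically: E[X] ≈ 2.53216e+06.

E[X] = 2862423051509815793 · (3/17)^{16} = 43046721/17 ≈ 2.53216e+06.


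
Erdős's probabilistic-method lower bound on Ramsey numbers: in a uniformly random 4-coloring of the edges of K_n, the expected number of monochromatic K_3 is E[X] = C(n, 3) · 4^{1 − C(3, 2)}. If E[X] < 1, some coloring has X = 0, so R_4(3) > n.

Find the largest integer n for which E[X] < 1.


We need C(n, 3) · 4^{1 − 3} < 1, i.e. C(n, 3) < 4^{3 − 1} = 16.
Check values of n near the boundary:
  n = 3: C(3, 3) = 1; 1 < 16? YES
  n = 4: C(4, 3) = 4; 4 < 16? YES
  n = 5: C(5, 3) = 10; 10 < 16? YES
  n = 6: C(6, 3) = 20; 20 < 16? NO
  n = 7: C(7, 3) = 35; 35 < 16? NO
  n = 8: C(8, 3) = 56; 56 < 16? NO
The largest n with C(n, 3) < 16 is n = 5 (where E[X] = 5/8 ≈ 0.62500). Hence R_4(3) > 5, i.e. R_4(3) ≥ 6.

Largest n = 5; hence R_4(3) > 5.


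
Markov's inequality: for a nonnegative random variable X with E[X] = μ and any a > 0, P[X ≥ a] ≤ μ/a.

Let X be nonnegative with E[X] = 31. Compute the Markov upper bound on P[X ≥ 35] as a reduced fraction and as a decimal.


μ = E[X] = 31, a = 35.
Markov: P[X ≥ 35] ≤ μ/a = (31)/35 = 31/35.
Numerically: ≈ 0.88571.
(Since a = 35 > μ = 31.00000, the bound 31/35 is < 1 and informative.)

P[X ≥ 35] ≤ 31/35 ≈ 0.88571.


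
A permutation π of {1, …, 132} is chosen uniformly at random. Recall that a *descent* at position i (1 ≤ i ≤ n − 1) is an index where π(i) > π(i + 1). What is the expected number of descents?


Write X = Σ X_I over i = 1, …, 131, with X_I the indicator of one descent.
There are 131 indicators.
For each fixed i, the pair (π(i), π(i+1)) is a uniformly random ordered pair of distinct values from {1, …, 132}; by symmetry P[π(i) > π(i+1)] = 1/2.
By linearity: E[X] = 131 · (1/2) = (132 − 1) · (1/2) = 131/2 ≈ 65.500000.

E[X] = 131/2 = 65.500000.


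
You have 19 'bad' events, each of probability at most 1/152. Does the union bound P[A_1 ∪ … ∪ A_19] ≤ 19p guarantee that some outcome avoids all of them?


Union bound: P[∪_{i=1}^{19} A_i] ≤ Σ_i P[A_i] ≤ 19·p = 19·(1/152) = 1/8.
Numerically: 1/8 ≈ 0.125000.
Is 1/8 < 1? YES.
Since P[∪ A_i] ≤ 1/8 < 1, the complement has P[∩ A_i^c] ≥ 1 − 1/8 = 7/8 > 0, so some outcome avoids every A_i.

19·p = 1/8 ≈ 0.125000; existence CERTIFIED by the union bound.
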